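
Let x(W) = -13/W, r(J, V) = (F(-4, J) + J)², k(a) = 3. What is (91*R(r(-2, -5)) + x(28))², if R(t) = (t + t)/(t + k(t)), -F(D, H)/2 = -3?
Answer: 6607901521/283024 ≈ 23348.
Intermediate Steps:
F(D, H) = 6 (F(D, H) = -2*(-3) = 6)
r(J, V) = (6 + J)²
R(t) = 2*t/(3 + t) (R(t) = (t + t)/(t + 3) = (2*t)/(3 + t) = 2*t/(3 + t))
(91*R(r(-2, -5)) + x(28))² = (91*(2*(6 - 2)²/(3 + (6 - 2)²)) - 13/28)² = (91*(2*4²/(3 + 4²)) - 13*1/28)² = (91*(2*16/(3 + 16)) - 13/28)² = (91*(2*16/19) - 13/28)² = (91*(2*16*(1/19)) - 13/28)² = (91*(32/19) - 13/28)² = (2912/19 - 13/28)² = (81289/532)² = 6607901521/283024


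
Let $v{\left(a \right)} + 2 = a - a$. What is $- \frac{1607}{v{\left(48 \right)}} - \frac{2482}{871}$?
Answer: $\frac{1394733}{1742} \approx 800.65$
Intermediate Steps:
$v{\left(a \right)} = -2$ ($v{\left(a \right)} = -2 + \left(a - a\right) = -2 + 0 = -2$)
$- \frac{1607}{v{\left(48 \right)}} - \frac{2482}{871} = - \frac{1607}{-2} - \frac{2482}{871} = \left(-1607\right) \left(- \frac{1}{2}\right) - \frac{2482}{871} = \frac{1607}{2} - \frac{2482}{871} = \frac{1394733}{1742}$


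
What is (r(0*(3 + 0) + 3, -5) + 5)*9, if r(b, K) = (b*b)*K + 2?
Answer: -342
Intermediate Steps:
r(b, K) = 2 + K*b² (r(b, K) = b²*K + 2 = K*b² + 2 = 2 + K*b²)
(r(0*(3 + 0) + 3, -5) + 5)*9 = ((2 - 5*(0*(3 + 0) + 3)²) + 5)*9 = ((2 - 5*(0*3 + 3)²) + 5)*9 = ((2 - 5*(0 + 3)²) + 5)*9 = ((2 - 5*3²) + 5)*9 = ((2 - 5*9) + 5)*9 = ((2 - 45) + 5)*9 = (-43 + 5)*9 = -38*9 = -342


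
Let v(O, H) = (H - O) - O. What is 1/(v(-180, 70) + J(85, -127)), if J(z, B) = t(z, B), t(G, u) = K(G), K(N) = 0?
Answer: 1/430 ≈ 0.0023256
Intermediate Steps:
t(G, u) = 0
v(O, H) = H - 2*O
J(z, B) = 0
1/(v(-180, 70) + J(85, -127)) = 1/((70 - 2*(-180)) + 0) = 1/((70 + 360) + 0) = 1/(430 + 0) = 1/430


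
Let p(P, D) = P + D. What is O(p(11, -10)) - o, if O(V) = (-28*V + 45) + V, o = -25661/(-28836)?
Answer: 493387/28836 ≈ 17.110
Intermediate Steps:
o = 25661/28836 (o = -25661*(-1/28836) = 25661/28836 ≈ 0.88989)
p(P, D) = D + P
O(V) = 45 - 27*V (O(V) = (45 - 28*V) + V = 45 - 27*V)
O(p(11, -10)) - o = (45 - 27*(-10 + 11)) - 1*25661/28836 = (45 - 27*1) - 25661/28836 = (45 - 27) - 25661/28836 = 18 - 25661/28836 = 493387/28836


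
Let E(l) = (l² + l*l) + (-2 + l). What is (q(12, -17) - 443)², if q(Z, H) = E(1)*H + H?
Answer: 227529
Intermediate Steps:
E(l) = -2 + l + 2*l² (E(l) = (l² + l²) + (-2 + l) = 2*l² + (-2 + l) = -2 + l + 2*l²)
q(Z, H) = 2*H (q(Z, H) = (-2 + 1 + 2*1²)*H + H = (-2 + 1 + 2*1)*H + H = (-2 + 1 + 2)*H + H = 1*H + H = H + H = 2*H)
(q(12, -17) - 443)² = (2*(-17) - 443)² = (-34 - 443)² = (-477)² = 227529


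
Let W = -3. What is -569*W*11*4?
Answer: 75108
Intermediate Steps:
-569*W*11*4 = -569*(-3*11)*4 = -(-18777)*4 = -569*(-132) = 75108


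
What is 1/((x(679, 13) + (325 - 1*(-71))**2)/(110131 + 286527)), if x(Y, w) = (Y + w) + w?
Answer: 396658/157521 ≈ 2.5181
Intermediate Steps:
x(Y, w) = Y + 2*w
1/((x(679, 13) + (325 - 1*(-71))**2)/(110131 + 286527)) = 1/(((679 + 2*13) + (325 - 1*(-71))**2)/(110131 + 286527)) = 1/(((679 + 26) + (325 + 71)**2)/396658) = 1/((705 + 396**2)*(1/396658)) = 1/((705 + 156816)*(1/396658)) = 1/(157521*(1/396658)) = 1/(157521/396658) = 396658/157521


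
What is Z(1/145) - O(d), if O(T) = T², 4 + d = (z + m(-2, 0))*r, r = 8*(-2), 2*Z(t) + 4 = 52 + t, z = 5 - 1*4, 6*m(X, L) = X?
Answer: -498791/2610 ≈ -191.11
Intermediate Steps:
m(X, L) = X/6
z = 1 (z = 5 - 4 = 1)
Z(t) = 24 + t/2 (Z(t) = -2 + (52 + t)/2 = -2 + (26 + t/2) = 24 + t/2)
r = -16
d = -44/3 (d = -4 + (1 + (⅙)*(-2))*(-16) = -4 + (1 - ⅓)*(-16) = -4 + (⅔)*(-16) = -4 - 32/3 = -44/3 ≈ -14.667)
Z(1/145) - O(d) = (24 + (½)/145) - (-44/3)² = (24 + (½)*(1/145)) - 1*1936/9 = (24 + 1/290) - 1936/9 = 6961/290 - 1936/9 = -498791/2610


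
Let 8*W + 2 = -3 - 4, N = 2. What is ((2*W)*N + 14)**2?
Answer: 361/4 ≈ 90.250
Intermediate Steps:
W = -9/8 (W = -1/4 + (-3 - 4)/8 = -1/4 + (1/8)*(-7) = -1/4 - 7/8 = -9/8 ≈ -1.1250)
((2*W)*N + 14)**2 = ((2*(-9/8))*2 + 14)**2 = (-9/4*2 + 14)**2 = (-9/2 + 14)**2 = (19/2)**2 = 361/4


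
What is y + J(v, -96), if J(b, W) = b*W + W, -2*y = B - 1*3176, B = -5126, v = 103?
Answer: -5833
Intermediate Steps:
y = 4151 (y = -(-5126 - 1*3176)/2 = -(-5126 - 3176)/2 = -½*(-8302) = 4151)
J(b, W) = W + W*b (J(b, W) = W*b + W = W + W*b)
y + J(v, -96) = 4151 - 96*(1 + 103) = 4151 - 96*104 = 4151 - 9984 = -5833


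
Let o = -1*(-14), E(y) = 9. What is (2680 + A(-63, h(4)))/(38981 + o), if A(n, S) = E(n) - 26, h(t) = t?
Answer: 2663/38995 ≈ 0.068291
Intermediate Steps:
o = 14
A(n, S) = -17 (A(n, S) = 9 - 26 = -17)
(2680 + A(-63, h(4)))/(38981 + o) = (2680 - 17)/(38981 + 14) = 2663/38995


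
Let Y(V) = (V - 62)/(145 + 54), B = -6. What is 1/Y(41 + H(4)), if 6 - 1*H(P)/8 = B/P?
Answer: 199/39 ≈ 5.1026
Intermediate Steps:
H(P) = 48 + 48/P (H(P) = 48 - (-48)/P = 48 + 48/P)
Y(V) = -62/199 + V/199 (Y(V) = (-62 + V)/199 = (-62 + V)*(1/199) = -62/199 + V/199)
1/Y(41 + H(4)) = 1/(-62/199 + (41 + (48 + 48/4))/199) = 1/(-62/199 + (41 + (48 + 48*(¼)))/199) = 1/(-62/199 + (41 + (48 + 12))/199) = 1/(-62/199 + (41 + 60)/199) = 1/(-62/199 + (1/199)*101) = 1/(-62/199 + 101/199) = 1/(39/199) = 199/39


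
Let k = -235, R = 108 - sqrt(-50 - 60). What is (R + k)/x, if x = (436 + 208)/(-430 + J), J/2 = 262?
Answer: -5969/322 - 47*I*sqrt(110)/322 ≈ -18.537 - 1.5309*I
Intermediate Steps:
J = 524 (J = 2*262 = 524)
x = 322/47 (x = (436 + 208)/(-430 + 524) = 644/94 = 644*(1/94) = 322/47 ≈ 6.8511)
R = 108 - I*sqrt(110) (R = 108 - sqrt(-110) = 108 - I*sqrt(110) ≈ 108.0 - 10.488*I)
(R + k)/x = ((108 - I*sqrt(110)) - 235)/(322/47) = (-127 - I*sqrt(110))*(47/322) = -5969/322 - 47*I*sqrt(110)/322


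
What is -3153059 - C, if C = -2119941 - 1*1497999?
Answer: 464881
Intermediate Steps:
C = -3617940 (C = -2119941 - 1497999 = -3617940)
-3153059 - C = -3153059 - 1*(-3617940) = -3153059 + 3617940 = 464881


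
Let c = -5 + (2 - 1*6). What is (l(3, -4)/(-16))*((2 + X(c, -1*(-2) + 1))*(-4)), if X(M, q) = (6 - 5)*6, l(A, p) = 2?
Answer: 4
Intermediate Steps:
c = -9 (c = -5 + (2 - 6) = -5 - 4 = -9)
X(M, q) = 6 (X(M, q) = 1*6 = 6)
(l(3, -4)/(-16))*((2 + X(c, -1*(-2) + 1))*(-4)) = (2/(-16))*((2 + 6)*(-4)) = (-1/16*2)*(8*(-4)) = -⅛*(-32) = 4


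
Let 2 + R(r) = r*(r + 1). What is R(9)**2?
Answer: 7744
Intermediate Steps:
R(r) = -2 + r*(1 + r) (R(r) = -2 + r*(r + 1) = -2 + r*(1 + r))
R(9)**2 = (-2 + 9 + 9**2)**2 = (-2 + 9 + 81)**2 = 88**2 = 7744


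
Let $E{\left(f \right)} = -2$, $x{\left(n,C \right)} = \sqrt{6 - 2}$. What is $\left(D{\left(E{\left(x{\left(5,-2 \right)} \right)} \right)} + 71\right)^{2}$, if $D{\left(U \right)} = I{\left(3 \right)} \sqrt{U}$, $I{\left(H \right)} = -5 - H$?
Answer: $4913 - 1136 i \sqrt{2} \approx 4913.0 - 1606.5 i$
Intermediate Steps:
$x{\left(n,C \right)} = 2$ ($x{\left(n,C \right)} = \sqrt{4} = 2$)
$D{\left(U \right)} = - 8 \sqrt{U}$ ($D{\left(U \right)} = \left(-5 - 3\right) \sqrt{U} = - 8 \sqrt{U}$)
$\left(D{\left(E{\left(x{\left(5,-2 \right)} \right)} \right)} + 71\right)^{2} = \left(- 8 \sqrt{-2} + 71\right)^{2} = \left(- 8 i \sqrt{2} + 71\right)^{2} = \left(71 - 8 i \sqrt{2}\right)^{2}$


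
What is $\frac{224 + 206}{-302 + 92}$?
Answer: $- \frac{43}{21} \approx -2.0476$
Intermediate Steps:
$\frac{224 + 206}{-302 + 92} = \frac{430}{-210} = 430 \left(- \frac{1}{210}\right) = - \frac{43}{21}$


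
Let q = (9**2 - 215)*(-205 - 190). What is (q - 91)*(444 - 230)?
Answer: 11307546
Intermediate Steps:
q = 52930 (q = (81 - 215)*(-395) = -134*(-395) = 52930)
(q - 91)*(444 - 230) = (52930 - 91)*(444 - 230) = 52839*214 = 11307546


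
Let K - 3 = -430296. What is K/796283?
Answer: -430293/796283 ≈ -0.54038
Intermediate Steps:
K = -430293 (K = 3 - 430296 = -430293)
K/796283 = -430293/796283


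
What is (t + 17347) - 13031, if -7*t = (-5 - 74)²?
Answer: 23971/7 ≈ 3424.4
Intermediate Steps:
t = -6241/7 (t = -(-5 - 74)²/7 = -⅐*(-79)² = -⅐*6241 = -6241/7 ≈ -891.57)
(t + 17347) - 13031 = (-6241/7 + 17347) - 13031 = 115188/7 - 13031 = 23971/7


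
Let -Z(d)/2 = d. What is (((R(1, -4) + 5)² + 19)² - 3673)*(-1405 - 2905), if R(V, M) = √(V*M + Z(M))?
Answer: -4098810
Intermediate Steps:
Z(d) = -2*d
R(V, M) = √(-2*M + M*V) (R(V, M) = √(V*M - 2*M) = √(M*V - 2*M) = √(-2*M + M*V))
(((R(1, -4) + 5)² + 19)² - 3673)*(-1405 - 2905) = (((√(-4*(-2 + 1)) + 5)² + 19)² - 3673)*(-1405 - 2905) = (((√(-4*(-1)) + 5)² + 19)² - 3673)*(-4310) = (((√4 + 5)² + 19)² - 3673)*(-4310) = (((2 + 5)² + 19)² - 3673)*(-4310) = ((7² + 19)² - 3673)*(-4310) = ((49 + 19)² - 3673)*(-4310) = (68² - 3673)*(-4310) = (4624 - 3673)*(-4310) = 951*(-4310) = -4098810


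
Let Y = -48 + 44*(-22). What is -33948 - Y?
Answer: -32932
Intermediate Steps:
Y = -1016 (Y = -48 - 968 = -1016)
-33948 - Y = -33948 - 1*(-1016) = -33948 + 1016 = -32932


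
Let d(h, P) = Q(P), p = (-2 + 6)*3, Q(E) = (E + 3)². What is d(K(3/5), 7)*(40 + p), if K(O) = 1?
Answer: 5200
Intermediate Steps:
Q(E) = (3 + E)²
p = 12 (p = 4*3 = 12)
d(h, P) = (3 + P)²
d(K(3/5), 7)*(40 + p) = (3 + 7)²*(40 + 12) = 10²*52 = 100*52 = 5200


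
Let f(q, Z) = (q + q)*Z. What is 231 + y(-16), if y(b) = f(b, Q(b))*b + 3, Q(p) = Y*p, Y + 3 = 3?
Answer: 234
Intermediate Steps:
Y = 0 (Y = -3 + 3 = 0)
Q(p) = 0 (Q(p) = 0*p = 0)
f(q, Z) = 2*Z*q (f(q, Z) = (2*q)*Z = 2*Z*q)
y(b) = 3 (y(b) = (2*0*b)*b + 3 = 0*b + 3 = 0 + 3 = 3)
231 + y(-16) = 231 + 3 = 234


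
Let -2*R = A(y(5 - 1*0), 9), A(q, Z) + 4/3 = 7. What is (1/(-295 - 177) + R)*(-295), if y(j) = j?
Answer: 20075/24 ≈ 836.46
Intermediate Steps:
A(q, Z) = 17/3 (A(q, Z) = -4/3 + 7 = 17/3)
R = -17/6 (R = -1/2*17/3 = -17/6 ≈ -2.8333)
(1/(-295 - 177) + R)*(-295) = (1/(-295 - 177) - 17/6)*(-295) = (1/(-472) - 17/6)*(-295) = (-1/472 - 17/6)*(-295) = -4015/1416*(-295) = 20075/24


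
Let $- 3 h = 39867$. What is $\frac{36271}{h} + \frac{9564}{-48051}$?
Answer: $- \frac{623317939}{212849913} \approx -2.9284$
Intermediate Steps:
$h = -13289$ ($h = \left(- \frac{1}{3}\right) 39867 = -13289$)
$\frac{36271}{h} + \frac{9564}{-48051} = \frac{36271}{-13289} + \frac{9564}{-48051} = 36271 \left(- \frac{1}{13289}\right) + 9564 \left(- \frac{1}{48051}\right) = - \frac{36271}{13289} - \frac{3188}{16017} = - \frac{623317939}{212849913}$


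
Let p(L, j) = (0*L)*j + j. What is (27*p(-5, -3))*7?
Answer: -567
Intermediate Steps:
p(L, j) = j (p(L, j) = 0*j + j = 0 + j = j)
(27*p(-5, -3))*7 = (27*(-3))*7 = -81*7 = -567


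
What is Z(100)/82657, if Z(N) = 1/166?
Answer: 1/13721062 ≈ 7.2881e-8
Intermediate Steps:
Z(N) = 1/166
Z(100)/82657 = (1/166)/82657 = (1/166)*(1/82657) = 1/13721062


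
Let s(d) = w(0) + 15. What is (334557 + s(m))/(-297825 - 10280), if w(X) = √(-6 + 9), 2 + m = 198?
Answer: -47796/44015 - √3/308105 ≈ -1.0859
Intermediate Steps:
m = 196 (m = -2 + 198 = 196)
w(X) = √3
s(d) = 15 + √3 (s(d) = √3 + 15 = 15 + √3)
(334557 + s(m))/(-297825 - 10280) = (334557 + (15 + √3))/(-297825 - 10280) = (334572 + √3)/(-308105) = (334572 + √3)*(-1/308105) = -47796/44015 - √3/308105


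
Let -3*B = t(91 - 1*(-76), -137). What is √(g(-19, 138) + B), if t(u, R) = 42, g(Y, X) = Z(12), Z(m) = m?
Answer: I*√2 ≈ 1.4142*I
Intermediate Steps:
g(Y, X) = 12
B = -14 (B = -⅓*42 = -14)
√(g(-19, 138) + B) = √(12 - 14) = √(-2) = I*√2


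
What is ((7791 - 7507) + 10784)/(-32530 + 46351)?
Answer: 11068/13821 ≈ 0.80081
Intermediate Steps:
((7791 - 7507) + 10784)/(-32530 + 46351) = (284 + 10784)/13821 = 11068*(1/13821) = 11068/13821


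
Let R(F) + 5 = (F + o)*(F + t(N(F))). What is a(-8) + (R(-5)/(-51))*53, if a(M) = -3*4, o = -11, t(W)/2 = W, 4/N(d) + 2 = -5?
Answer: -38893/357 ≈ -108.94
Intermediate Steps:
N(d) = -4/7 (N(d) = 4/(-2 - 5) = 4/(-7) = 4*(-⅐) = -4/7)
t(W) = 2*W
a(M) = -12
R(F) = -5 + (-11 + F)*(-8/7 + F) (R(F) = -5 + (F - 11)*(F + 2*(-4/7)) = -5 + (-11 + F)*(F - 8/7) = -5 + (-11 + F)*(-8/7 + F))
a(-8) + (R(-5)/(-51))*53 = -12 + ((53/7 + (-5)² - 85/7*(-5))/(-51))*53 = -12 + ((53/7 + 25 + 425/7)*(-1/51))*53 = -12 + ((653/7)*(-1/51))*53 = -12 - 653/357*53 = -12 - 34609/357 = -38893/357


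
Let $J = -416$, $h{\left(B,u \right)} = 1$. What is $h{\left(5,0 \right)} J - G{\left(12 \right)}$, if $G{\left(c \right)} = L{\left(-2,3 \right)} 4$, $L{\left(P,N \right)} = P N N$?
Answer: $-344$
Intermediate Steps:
$L{\left(P,N \right)} = P N^{2}$ ($L{\left(P,N \right)} = N P N = P N^{2}$)
$G{\left(c \right)} = -72$ ($G{\left(c \right)} = - 2 \cdot 3^{2} \cdot 4 = \left(-2\right) 9 \cdot 4 = \left(-18\right) 4 = -72$)
$h{\left(5,0 \right)} J - G{\left(12 \right)} = 1 \left(-416\right) - -72 = -416 + 72 = -344$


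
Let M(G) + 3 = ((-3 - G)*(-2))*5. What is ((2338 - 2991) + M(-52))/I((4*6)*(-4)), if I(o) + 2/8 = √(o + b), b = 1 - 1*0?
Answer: 1528/507 + 6112*I*√95/507 ≈ 3.0138 + 117.5*I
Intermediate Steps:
b = 1 (b = 1 + 0 = 1)
M(G) = 27 + 10*G (M(G) = -3 + ((-3 - G)*(-2))*5 = -3 + (6 + 2*G)*5 = -3 + (30 + 10*G) = 27 + 10*G)
I(o) = -¼ + √(1 + o) (I(o) = -¼ + √(o + 1) = -¼ + √(1 + o))
((2338 - 2991) + M(-52))/I((4*6)*(-4)) = ((2338 - 2991) + (27 + 10*(-52)))/(-¼ + √(1 + (4*6)*(-4))) = (-653 + (27 - 520))/(-¼ + √(1 + 24*(-4))) = (-653 - 493)/(-¼ + √(1 - 96)) = -1146/(-¼ + √(-95)) = -1146/(-¼ + I*√95)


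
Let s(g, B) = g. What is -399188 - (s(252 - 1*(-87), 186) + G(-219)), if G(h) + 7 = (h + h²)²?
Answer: -2279698084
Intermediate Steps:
G(h) = -7 + (h + h²)²
-399188 - (s(252 - 1*(-87), 186) + G(-219)) = -399188 - ((252 - 1*(-87)) + (-7 + (-219)²*(1 - 219)²)) = -399188 - ((252 + 87) + (-7 + 47961*(-218)²)) = -399188 - (339 + (-7 + 47961*47524)) = -399188 - (339 + (-7 + 2279298564)) = -399188 - (339 + 2279298557) = -399188 - 1*2279298896 = -399188 - 2279298896 = -2279698084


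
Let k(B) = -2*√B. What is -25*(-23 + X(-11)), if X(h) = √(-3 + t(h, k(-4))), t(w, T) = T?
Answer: 550 + 50*I ≈ 550.0 + 50.0*I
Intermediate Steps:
X(h) = 1 - 2*I (X(h) = √(-3 - 4*I) = 1 - 2*I)
-25*(-23 + X(-11)) = -25*(-23 + (1 - 2*I)) = -25*(-22 - 2*I) = 550 + 50*I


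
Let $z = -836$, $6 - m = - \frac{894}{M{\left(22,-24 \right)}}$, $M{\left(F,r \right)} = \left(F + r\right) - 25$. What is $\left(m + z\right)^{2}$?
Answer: $\frac{60341824}{81} \approx 7.4496 \cdot 10^{5}$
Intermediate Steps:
$M{\left(F,r \right)} = -25 + F + r$
$m = - \frac{244}{9}$ ($m = 6 - - \frac{894}{-25 + 22 - 24} = 6 - - \frac{894}{-27} = 6 - \left(-894\right) \left(- \frac{1}{27}\right) = 6 - \frac{298}{9} = - \frac{244}{9} \approx -27.111$)
$\left(m + z\right)^{2} = \left(- \frac{244}{9} - 836\right)^{2} = \left(- \frac{7768}{9}\right)^{2} = \frac{60341824}{81}$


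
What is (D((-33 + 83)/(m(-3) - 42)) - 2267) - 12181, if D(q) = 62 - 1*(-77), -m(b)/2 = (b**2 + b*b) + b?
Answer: -14309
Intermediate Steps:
m(b) = -4*b**2 - 2*b (m(b) = -2*((b**2 + b*b) + b) = -2*((b**2 + b**2) + b) = -2*(2*b**2 + b) = -2*(b + 2*b**2) = -4*b**2 - 2*b)
D(q) = 139 (D(q) = 62 + 77 = 139)
(D((-33 + 83)/(m(-3) - 42)) - 2267) - 12181 = (139 - 2267) - 12181 = -2128 - 12181 = -14309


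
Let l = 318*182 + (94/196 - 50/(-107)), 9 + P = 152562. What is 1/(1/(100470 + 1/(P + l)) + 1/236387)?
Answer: 52405562905458473552/743298019276997 ≈ 70504.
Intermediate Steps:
P = 152553 (P = -9 + 152562 = 152553)
l = 606897665/10486 (l = 57876 + (94*(1/196) - 50*(-1/107)) = 57876 + (47/98 + 50/107) = 57876 + 9929/10486 = 606897665/10486 ≈ 57877.)
1/(1/(100470 + 1/(P + l)) + 1/236387) = 1/(1/(100470 + 1/(152553 + 606897665/10486)) + 1/236387) = 1/(1/(100470 + 1/(2206568423/10486)) + 1/236387) = 1/(1/(100470 + 10486/2206568423) + 1/236387) = 1/(1/(221693929469296/2206568423) + 1/236387) = 1/(2206568423/221693929469296 + 1/236387) = 1/(743298019276997/52405562905458473552) = 52405562905458473552/743298019276997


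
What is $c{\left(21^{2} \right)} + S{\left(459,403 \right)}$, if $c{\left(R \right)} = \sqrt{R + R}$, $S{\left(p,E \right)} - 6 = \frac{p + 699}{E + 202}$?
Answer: $\frac{4788}{605} + 21 \sqrt{2} \approx 37.613$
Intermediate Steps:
$S{\left(p,E \right)} = 6 + \frac{699 + p}{202 + E}$ ($S{\left(p,E \right)} = 6 + \frac{p + 699}{E + 202} = 6 + \frac{699 + p}{202 + E}$)
$c{\left(R \right)} = \sqrt{2} \sqrt{R}$ ($c{\left(R \right)} = \sqrt{2 R} = \sqrt{2} \sqrt{R}$)
$c{\left(21^{2} \right)} + S{\left(459,403 \right)} = \sqrt{2} \sqrt{21^{2}} + \frac{1911 + 459 + 6 \cdot 403}{202 + 403} = \sqrt{2} \sqrt{441} + \frac{1911 + 459 + 2418}{605} = \sqrt{2} \cdot 21 + \frac{1}{605} \cdot 4788 = 21 \sqrt{2} + \frac{4788}{605} = \frac{4788}{605} + 21 \sqrt{2}$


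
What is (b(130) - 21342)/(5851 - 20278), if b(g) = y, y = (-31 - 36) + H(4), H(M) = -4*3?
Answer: 21421/14427 ≈ 1.4848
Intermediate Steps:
H(M) = -12
y = -79 (y = (-31 - 36) - 12 = -67 - 12 = -79)
b(g) = -79
(b(130) - 21342)/(5851 - 20278) = (-79 - 21342)/(5851 - 20278) = -21421/(-14427) = -21421*(-1/14427) = 21421/14427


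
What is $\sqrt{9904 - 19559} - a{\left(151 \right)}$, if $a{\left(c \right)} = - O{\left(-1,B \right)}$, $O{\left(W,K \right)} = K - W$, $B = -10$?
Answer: $-9 + i \sqrt{9655} \approx -9.0 + 98.26 i$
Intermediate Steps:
$a{\left(c \right)} = 9$ ($a{\left(c \right)} = - (-10 - -1) = - (-10 + 1) = \left(-1\right) \left(-9\right) = 9$)
$\sqrt{9904 - 19559} - a{\left(151 \right)} = \sqrt{9904 - 19559} - 9 = \sqrt{-9655} - 9 = i \sqrt{9655} - 9 = -9 + i \sqrt{9655}$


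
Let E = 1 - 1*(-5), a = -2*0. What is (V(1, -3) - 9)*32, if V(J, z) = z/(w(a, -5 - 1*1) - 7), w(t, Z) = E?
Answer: -192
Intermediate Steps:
a = 0
E = 6 (E = 1 + 5 = 6)
w(t, Z) = 6
V(J, z) = -z (V(J, z) = z/(6 - 7) = z/(-1) = -z)
(V(1, -3) - 9)*32 = (-1*(-3) - 9)*32 = (3 - 9)*32 = -6*32 = -192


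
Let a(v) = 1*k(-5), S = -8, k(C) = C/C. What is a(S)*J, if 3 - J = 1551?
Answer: -1548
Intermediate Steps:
J = -1548 (J = 3 - 1*1551 = 3 - 1551 = -1548)
k(C) = 1
a(v) = 1 (a(v) = 1*1 = 1)
a(S)*J = 1*(-1548) = -1548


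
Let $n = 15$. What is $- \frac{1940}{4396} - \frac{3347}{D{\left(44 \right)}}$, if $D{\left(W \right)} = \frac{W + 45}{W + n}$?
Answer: $- \frac{217065992}{97811} \approx -2219.2$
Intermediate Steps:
$D{\left(W \right)} = \frac{45 + W}{15 + W}$ ($D{\left(W \right)} = \frac{W + 45}{W + 15} = \frac{45 + W}{15 + W}$)
$- \frac{1940}{4396} - \frac{3347}{D{\left(44 \right)}} = - \frac{1940}{4396} - \frac{3347}{\frac{1}{15 + 44} \left(45 + 44\right)} = \left(-1940\right) \frac{1}{4396} - \frac{3347}{\frac{1}{59} \cdot 89} = - \frac{485}{1099} - \frac{3347}{\frac{1}{59} \cdot 89} = - \frac{485}{1099} - \frac{3347}{\frac{89}{59}} = - \frac{485}{1099} - \frac{197473}{89} = - \frac{217065992}{97811}$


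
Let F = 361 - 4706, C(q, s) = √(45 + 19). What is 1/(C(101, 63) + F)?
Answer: -1/4337 ≈ -0.00023057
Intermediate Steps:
C(q, s) = 8 (C(q, s) = √64 = 8)
F = -4345
1/(C(101, 63) + F) = 1/(8 - 4345) = 1/(-4337) = -1/4337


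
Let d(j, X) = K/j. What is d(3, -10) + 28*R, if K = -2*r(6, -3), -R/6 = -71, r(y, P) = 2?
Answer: 35780/3 ≈ 11927.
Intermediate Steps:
R = 426 (R = -6*(-71) = 426)
K = -4 (K = -2*2 = -4)
d(j, X) = -4/j
d(3, -10) + 28*R = -4/3 + 28*426 = -4*⅓ + 11928 = -4/3 + 11928 = 35780/3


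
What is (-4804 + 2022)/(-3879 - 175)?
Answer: 1391/2027 ≈ 0.68624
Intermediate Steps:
(-4804 + 2022)/(-3879 - 175) = -2782/(-4054) = -2782*(-1/4054) = 1391/2027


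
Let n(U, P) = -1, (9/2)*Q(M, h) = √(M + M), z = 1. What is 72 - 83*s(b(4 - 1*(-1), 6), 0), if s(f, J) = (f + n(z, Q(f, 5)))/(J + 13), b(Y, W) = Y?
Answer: 604/13 ≈ 46.462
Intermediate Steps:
Q(M, h) = 2*√2*√M/9 (Q(M, h) = 2*√(M + M)/9 = 2*√(2*M)/9 = 2*(√2*√M)/9 = 2*√2*√M/9)
s(f, J) = (-1 + f)/(13 + J) (s(f, J) = (f - 1)/(J + 13) = (-1 + f)/(13 + J))
72 - 83*s(b(4 - 1*(-1), 6), 0) = 72 - 83*(-1 + (4 - 1*(-1)))/(13 + 0) = 72 - 83*(-1 + (4 + 1))/13 = 72 - 83*(-1 + 5)/13 = 72 - 83*4/13 = 72 - 332/13 = 604/13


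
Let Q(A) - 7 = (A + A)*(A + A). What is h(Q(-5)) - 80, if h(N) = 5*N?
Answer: 455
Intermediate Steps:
Q(A) = 7 + 4*A² (Q(A) = 7 + (A + A)*(A + A) = 7 + (2*A)*(2*A) = 7 + 4*A²)
h(Q(-5)) - 80 = 5*(7 + 4*(-5)²) - 80 = 5*(7 + 4*25) - 80 = 5*(7 + 100) - 80 = 5*107 - 80 = 535 - 80 = 455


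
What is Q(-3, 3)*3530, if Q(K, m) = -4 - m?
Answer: -24710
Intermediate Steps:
Q(-3, 3)*3530 = (-4 - 1*3)*3530 = (-4 - 3)*3530 = -7*3530 = -24710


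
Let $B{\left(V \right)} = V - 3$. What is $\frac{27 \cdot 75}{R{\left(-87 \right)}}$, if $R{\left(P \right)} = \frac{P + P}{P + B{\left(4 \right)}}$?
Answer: $\frac{29025}{29} \approx 1000.9$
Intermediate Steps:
$B{\left(V \right)} = -3 + V$
$R{\left(P \right)} = \frac{2 P}{1 + P}$ ($R{\left(P \right)} = \frac{P + P}{P + \left(-3 + 4\right)} = \frac{2 P}{P + 1} = \frac{2 P}{1 + P}$)
$\frac{27 \cdot 75}{R{\left(-87 \right)}} = \frac{27 \cdot 75}{2 \left(-87\right) \frac{1}{1 - 87}} = \frac{2025}{2 \left(-87\right) \frac{1}{-86}} = \frac{2025}{2 \left(-87\right) \left(- \frac{1}{86}\right)} = \frac{2025}{\frac{87}{43}} = 2025 \cdot \frac{43}{87} = \frac{29025}{29}$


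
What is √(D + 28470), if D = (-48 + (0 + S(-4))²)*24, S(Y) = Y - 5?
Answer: √29262 ≈ 171.06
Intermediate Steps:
S(Y) = -5 + Y
D = 792 (D = (-48 + (0 + (-5 - 4))²)*24 = (-48 + (0 - 9)²)*24 = (-48 + (-9)²)*24 = (-48 + 81)*24 = 33*24 = 792)
√(D + 28470) = √(792 + 28470) = √29262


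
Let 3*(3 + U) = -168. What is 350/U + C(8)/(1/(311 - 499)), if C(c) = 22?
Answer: -244374/59 ≈ -4141.9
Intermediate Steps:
U = -59 (U = -3 + (⅓)*(-168) = -3 - 56 = -59)
350/U + C(8)/(1/(311 - 499)) = 350/(-59) + 22/(1/(311 - 499)) = 350*(-1/59) + 22/(1/(-188)) = -350/59 + 22/(-1/188) = -350/59 + 22*(-188) = -350/59 - 4136 = -244374/59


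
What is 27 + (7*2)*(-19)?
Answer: -239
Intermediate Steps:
27 + (7*2)*(-19) = 27 + 14*(-19) = 27 - 266 = -239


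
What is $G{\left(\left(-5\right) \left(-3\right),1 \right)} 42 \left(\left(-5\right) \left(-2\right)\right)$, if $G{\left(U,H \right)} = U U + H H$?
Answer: $94920$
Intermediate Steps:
$G{\left(U,H \right)} = H^{2} + U^{2}$ ($G{\left(U,H \right)} = U^{2} + H^{2} = H^{2} + U^{2}$)
$G{\left(\left(-5\right) \left(-3\right),1 \right)} 42 \left(\left(-5\right) \left(-2\right)\right) = \left(1^{2} + \left(\left(-5\right) \left(-3\right)\right)^{2}\right) 42 \left(\left(-5\right) \left(-2\right)\right) = \left(1 + 15^{2}\right) 42 \cdot 10 = \left(1 + 225\right) 42 \cdot 10 = 226 \cdot 42 \cdot 10 = 9492 \cdot 10 = 94920$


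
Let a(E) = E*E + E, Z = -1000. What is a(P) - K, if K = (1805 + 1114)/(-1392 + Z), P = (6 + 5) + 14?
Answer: 1557719/2392 ≈ 651.22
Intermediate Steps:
P = 25 (P = 11 + 14 = 25)
a(E) = E + E² (a(E) = E² + E = E + E²)
K = -2919/2392 (K = (1805 + 1114)/(-1392 - 1000) = 2919/(-2392) = 2919*(-1/2392) = -2919/2392 ≈ -1.2203)
a(P) - K = 25*(1 + 25) - 1*(-2919/2392) = 25*26 + 2919/2392 = 650 + 2919/2392 = 1557719/2392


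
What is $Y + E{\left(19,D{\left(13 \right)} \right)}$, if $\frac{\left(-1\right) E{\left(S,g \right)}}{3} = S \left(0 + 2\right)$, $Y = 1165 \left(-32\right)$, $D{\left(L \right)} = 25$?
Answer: $-37394$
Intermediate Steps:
$Y = -37280$
$E{\left(S,g \right)} = - 6 S$ ($E{\left(S,g \right)} = - 3 S \left(0 + 2\right) = - 3 S 2 = - 3 \cdot 2 S = - 6 S$)
$Y + E{\left(19,D{\left(13 \right)} \right)} = -37280 - 114 = -37394$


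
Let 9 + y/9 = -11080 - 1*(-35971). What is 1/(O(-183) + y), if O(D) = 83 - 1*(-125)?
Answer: 1/224146 ≈ 4.4614e-6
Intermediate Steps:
O(D) = 208 (O(D) = 83 + 125 = 208)
y = 223938 (y = -81 + 9*(-11080 - 1*(-35971)) = -81 + 9*(-11080 + 35971) = -81 + 9*24891 = -81 + 224019 = 223938)
1/(O(-183) + y) = 1/(208 + 223938) = 1/224146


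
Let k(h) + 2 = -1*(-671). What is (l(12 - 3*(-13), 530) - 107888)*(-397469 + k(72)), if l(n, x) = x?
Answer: 42599654400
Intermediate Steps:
k(h) = 669 (k(h) = -2 - 1*(-671) = -2 + 671 = 669)
(l(12 - 3*(-13), 530) - 107888)*(-397469 + k(72)) = (530 - 107888)*(-397469 + 669) = -107358*(-396800) = 42599654400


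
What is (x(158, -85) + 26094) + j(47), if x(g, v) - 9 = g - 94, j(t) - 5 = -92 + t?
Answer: 26127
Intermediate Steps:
j(t) = -87 + t (j(t) = 5 + (-92 + t) = -87 + t)
x(g, v) = -85 + g (x(g, v) = 9 + (g - 94) = 9 + (-94 + g) = -85 + g)
(x(158, -85) + 26094) + j(47) = ((-85 + 158) + 26094) + (-87 + 47) = (73 + 26094) - 40 = 26167 - 40 = 26127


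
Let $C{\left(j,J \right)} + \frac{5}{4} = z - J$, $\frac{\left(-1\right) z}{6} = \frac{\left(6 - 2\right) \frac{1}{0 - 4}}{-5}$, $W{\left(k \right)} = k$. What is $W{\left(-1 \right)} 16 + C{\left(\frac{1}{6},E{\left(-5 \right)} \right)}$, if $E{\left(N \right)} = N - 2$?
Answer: $- \frac{229}{20} \approx -11.45$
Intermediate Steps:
$E{\left(N \right)} = -2 + N$
$z = - \frac{6}{5}$ ($z = - 6 \frac{\left(6 - 2\right) \frac{1}{0 - 4}}{-5} = - 6 \frac{4}{-4} \left(- \frac{1}{5}\right) = - 6 \cdot 4 \left(- \frac{1}{4}\right) \left(- \frac{1}{5}\right) = - 6 \left(\left(-1\right) \left(- \frac{1}{5}\right)\right) = \left(-6\right) \frac{1}{5} = - \frac{6}{5} \approx -1.2$)
$C{\left(j,J \right)} = - \frac{49}{20} - J$ ($C{\left(j,J \right)} = - \frac{5}{4} - \left(\frac{6}{5} + J\right) = - \frac{49}{20} - J$)
$W{\left(-1 \right)} 16 + C{\left(\frac{1}{6},E{\left(-5 \right)} \right)} = \left(-1\right) 16 - - \frac{91}{20} = -16 - - \frac{91}{20} = -16 + \left(- \frac{49}{20} + 7\right) = -16 + \frac{91}{20} = - \frac{229}{20}$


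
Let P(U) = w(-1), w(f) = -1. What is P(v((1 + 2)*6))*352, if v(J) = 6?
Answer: -352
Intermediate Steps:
P(U) = -1
P(v((1 + 2)*6))*352 = -1*352 = -352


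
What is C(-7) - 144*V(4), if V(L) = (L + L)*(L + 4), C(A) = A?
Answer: -9223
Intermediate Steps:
V(L) = 2*L*(4 + L) (V(L) = (2*L)*(4 + L) = 2*L*(4 + L))
C(-7) - 144*V(4) = -7 - 288*4*(4 + 4) = -7 - 288*4*8 = -7 - 144*64 = -7 - 9216 = -9223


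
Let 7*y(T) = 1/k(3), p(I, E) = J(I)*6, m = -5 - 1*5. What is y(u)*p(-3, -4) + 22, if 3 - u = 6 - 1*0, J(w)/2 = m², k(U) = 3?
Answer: 554/7 ≈ 79.143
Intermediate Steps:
m = -10 (m = -5 - 5 = -10)
J(w) = 200 (J(w) = 2*(-10)² = 2*100 = 200)
p(I, E) = 1200 (p(I, E) = 200*6 = 1200)
u = -3 (u = 3 - (6 - 1*0) = 3 - (6 + 0) = 3 - 1*6 = 3 - 6 = -3)
y(T) = 1/21 (y(T) = (⅐)/3 = (⅐)*(⅓) = 1/21)
y(u)*p(-3, -4) + 22 = (1/21)*1200 + 22 = 400/7 + 22 = 554/7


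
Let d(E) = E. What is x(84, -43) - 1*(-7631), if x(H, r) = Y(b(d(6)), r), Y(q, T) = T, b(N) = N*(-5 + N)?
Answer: 7588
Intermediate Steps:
x(H, r) = r
x(84, -43) - 1*(-7631) = -43 - 1*(-7631) = -43 + 7631 = 7588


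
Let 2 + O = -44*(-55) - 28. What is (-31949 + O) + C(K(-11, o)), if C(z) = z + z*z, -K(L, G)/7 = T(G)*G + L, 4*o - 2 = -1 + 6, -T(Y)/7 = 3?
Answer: 1319973/16 ≈ 82498.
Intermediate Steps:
T(Y) = -21 (T(Y) = -7*3 = -21)
o = 7/4 (o = ½ + (-1 + 6)/4 = ½ + (¼)*5 = ½ + 5/4 = 7/4 ≈ 1.7500)
O = 2390 (O = -2 + (-44*(-55) - 28) = -2 + (2420 - 28) = -2 + 2392 = 2390)
K(L, G) = -7*L + 147*G (K(L, G) = -7*(-21*G + L) = -7*(L - 21*G) = -7*L + 147*G)
C(z) = z + z²
(-31949 + O) + C(K(-11, o)) = (-31949 + 2390) + (-7*(-11) + 147*(7/4))*(1 + (-7*(-11) + 147*(7/4))) = -29559 + (77 + 1029/4)*(1 + (77 + 1029/4)) = -29559 + 1337*(1 + 1337/4)/4 = -29559 + (1337/4)*(1341/4) = -29559 + 1792917/16 = 1319973/16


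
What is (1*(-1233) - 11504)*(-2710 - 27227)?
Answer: 381307569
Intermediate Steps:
(1*(-1233) - 11504)*(-2710 - 27227) = (-1233 - 11504)*(-29937) = -12737*(-29937) = 381307569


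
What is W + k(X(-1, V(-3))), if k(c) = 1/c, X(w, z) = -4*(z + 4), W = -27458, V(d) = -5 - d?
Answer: -219665/8 ≈ -27458.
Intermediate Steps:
X(w, z) = -16 - 4*z (X(w, z) = -4*(4 + z) = -16 - 4*z)
W + k(X(-1, V(-3))) = -27458 + 1/(-16 - 4*(-5 - 1*(-3))) = -27458 + 1/(-16 - 4*(-5 + 3)) = -27458 + 1/(-16 - 4*(-2)) = -27458 + 1/(-16 + 8) = -27458 + 1/(-8) = -27458 - ⅛ = -219665/8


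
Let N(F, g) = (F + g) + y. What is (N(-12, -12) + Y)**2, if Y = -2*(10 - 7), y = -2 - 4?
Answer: 1296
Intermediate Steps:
y = -6
N(F, g) = -6 + F + g (N(F, g) = (F + g) - 6 = -6 + F + g)
Y = -6 (Y = -2*3 = -6)
(N(-12, -12) + Y)**2 = ((-6 - 12 - 12) - 6)**2 = (-30 - 6)**2 = (-36)**2 = 1296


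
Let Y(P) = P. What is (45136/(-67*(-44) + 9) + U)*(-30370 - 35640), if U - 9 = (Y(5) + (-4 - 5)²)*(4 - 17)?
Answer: 213488023770/2957 ≈ 7.2198e+7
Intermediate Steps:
U = -1109 (U = 9 + (5 + (-4 - 5)²)*(4 - 17) = 9 + (5 + (-9)²)*(-13) = 9 + (5 + 81)*(-13) = 9 + 86*(-13) = 9 - 1118 = -1109)
(45136/(-67*(-44) + 9) + U)*(-30370 - 35640) = (45136/(-67*(-44) + 9) - 1109)*(-30370 - 35640) = (45136/(2948 + 9) - 1109)*(-66010) = (45136/2957 - 1109)*(-66010) = -3234177/2957*(-66010) = 213488023770/2957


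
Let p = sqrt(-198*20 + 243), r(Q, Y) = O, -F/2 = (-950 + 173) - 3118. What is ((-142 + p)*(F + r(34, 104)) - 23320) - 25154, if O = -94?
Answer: -1141306 + 23088*I*sqrt(413) ≈ -1.1413e+6 + 4.692e+5*I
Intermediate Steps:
F = 7790 (F = -2*((-950 + 173) - 3118) = -2*(-777 - 3118) = -2*(-3895) = 7790)
r(Q, Y) = -94
p = 3*I*sqrt(413) (p = sqrt(-3960 + 243) = sqrt(-3717) = 3*I*sqrt(413) ≈ 60.967*I)
((-142 + p)*(F + r(34, 104)) - 23320) - 25154 = ((-142 + 3*I*sqrt(413))*(7790 - 94) - 23320) - 25154 = ((-142 + 3*I*sqrt(413))*7696 - 23320) - 25154 = ((-1092832 + 23088*I*sqrt(413)) - 23320) - 25154 = (-1116152 + 23088*I*sqrt(413)) - 25154 = -1141306 + 23088*I*sqrt(413)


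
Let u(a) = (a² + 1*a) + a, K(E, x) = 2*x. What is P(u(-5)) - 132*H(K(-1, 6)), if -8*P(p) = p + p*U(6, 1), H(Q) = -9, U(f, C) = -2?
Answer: 9519/8 ≈ 1189.9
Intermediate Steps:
u(a) = a² + 2*a (u(a) = (a² + a) + a = (a + a²) + a = a² + 2*a)
P(p) = p/8 (P(p) = -(p + p*(-2))/8 = -(p - 2*p)/8 = -(-1)*p/8 = p/8)
P(u(-5)) - 132*H(K(-1, 6)) = (-5*(2 - 5))/8 - 132*(-9) = (-5*(-3))/8 + 1188 = (⅛)*15 + 1188 = 15/8 + 1188 = 9519/8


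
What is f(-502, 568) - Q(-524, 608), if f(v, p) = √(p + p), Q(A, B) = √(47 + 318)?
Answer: -√365 + 4*√71 ≈ 14.600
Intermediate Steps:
Q(A, B) = √365
f(v, p) = √2*√p (f(v, p) = √(2*p) = √2*√p)
f(-502, 568) - Q(-524, 608) = √2*√568 - √365 = √2*(2*√142) - √365 = 4*√71 - √365 = -√365 + 4*√71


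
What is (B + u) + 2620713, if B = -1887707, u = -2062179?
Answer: -1329173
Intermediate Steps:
(B + u) + 2620713 = (-1887707 - 2062179) + 2620713 = -3949886 + 2620713 = -1329173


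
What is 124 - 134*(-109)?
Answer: 14730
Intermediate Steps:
124 - 134*(-109) = 124 + 14606 = 14730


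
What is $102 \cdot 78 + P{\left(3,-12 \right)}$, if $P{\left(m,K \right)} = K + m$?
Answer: $7947$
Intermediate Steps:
$102 \cdot 78 + P{\left(3,-12 \right)} = 102 \cdot 78 + \left(-12 + 3\right) = 7956 - 9 = 7947$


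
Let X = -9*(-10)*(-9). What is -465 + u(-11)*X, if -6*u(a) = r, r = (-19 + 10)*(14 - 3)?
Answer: -13830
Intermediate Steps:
r = -99 (r = -9*11 = -99)
X = -810 (X = 90*(-9) = -810)
u(a) = 33/2 (u(a) = -⅙*(-99) = 33/2)
-465 + u(-11)*X = -465 + (33/2)*(-810) = -465 - 13365 = -13830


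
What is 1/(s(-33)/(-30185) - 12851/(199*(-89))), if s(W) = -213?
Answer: 534606535/391679878 ≈ 1.3649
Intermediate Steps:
1/(s(-33)/(-30185) - 12851/(199*(-89))) = 1/(-213/(-30185) - 12851/(199*(-89))) = 1/(-213*(-1/30185) - 12851/(-17711)) = 1/(213/30185 - 12851*(-1/17711)) = 1/(213/30185 + 12851/17711) = 1/(391679878/534606535) = 534606535/391679878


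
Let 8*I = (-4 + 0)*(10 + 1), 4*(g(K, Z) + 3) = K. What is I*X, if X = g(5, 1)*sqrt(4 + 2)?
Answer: 77*sqrt(6)/8 ≈ 23.576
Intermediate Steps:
g(K, Z) = -3 + K/4
I = -11/2 (I = ((-4 + 0)*(10 + 1))/8 = (-4*11)/8 = (1/8)*(-44) = -11/2 ≈ -5.5000)
X = -7*sqrt(6)/4 (X = (-3 + (1/4)*5)*sqrt(4 + 2) = (-3 + 5/4)*sqrt(6) = -7*sqrt(6)/4 ≈ -4.2866)
I*X = -(-77)*sqrt(6)/8 = 77*sqrt(6)/8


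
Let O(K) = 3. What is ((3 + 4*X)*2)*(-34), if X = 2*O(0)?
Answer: -1836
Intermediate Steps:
X = 6 (X = 2*3 = 6)
((3 + 4*X)*2)*(-34) = ((3 + 4*6)*2)*(-34) = ((3 + 24)*2)*(-34) = (27*2)*(-34) = 54*(-34) = -1836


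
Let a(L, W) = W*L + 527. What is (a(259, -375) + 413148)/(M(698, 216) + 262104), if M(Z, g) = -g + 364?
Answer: 158275/131126 ≈ 1.2070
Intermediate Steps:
M(Z, g) = 364 - g
a(L, W) = 527 + L*W (a(L, W) = L*W + 527 = 527 + L*W)
(a(259, -375) + 413148)/(M(698, 216) + 262104) = ((527 + 259*(-375)) + 413148)/((364 - 1*216) + 262104) = ((527 - 97125) + 413148)/((364 - 216) + 262104) = (-96598 + 413148)/(148 + 262104) = 316550/262252 = 316550*(1/262252) = 158275/131126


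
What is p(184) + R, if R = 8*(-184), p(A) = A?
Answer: -1288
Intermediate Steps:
R = -1472
p(184) + R = 184 - 1472 = -1288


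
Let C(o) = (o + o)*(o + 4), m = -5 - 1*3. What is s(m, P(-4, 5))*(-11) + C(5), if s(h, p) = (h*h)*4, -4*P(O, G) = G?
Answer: -2726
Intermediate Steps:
m = -8 (m = -5 - 3 = -8)
P(O, G) = -G/4
s(h, p) = 4*h² (s(h, p) = h²*4 = 4*h²)
C(o) = 2*o*(4 + o) (C(o) = (2*o)*(4 + o) = 2*o*(4 + o))
s(m, P(-4, 5))*(-11) + C(5) = (4*(-8)²)*(-11) + 2*5*(4 + 5) = (4*64)*(-11) + 2*5*9 = 256*(-11) + 90 = -2816 + 90 = -2726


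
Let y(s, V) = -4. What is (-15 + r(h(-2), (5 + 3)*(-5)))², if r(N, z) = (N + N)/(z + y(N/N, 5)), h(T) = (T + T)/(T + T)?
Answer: 109561/484 ≈ 226.37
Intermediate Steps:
h(T) = 1 (h(T) = (2*T)/((2*T)) = (2*T)*(1/(2*T)) = 1)
r(N, z) = 2*N/(-4 + z) (r(N, z) = (N + N)/(z - 4) = (2*N)/(-4 + z) = 2*N/(-4 + z))
(-15 + r(h(-2), (5 + 3)*(-5)))² = (-15 + 2*1/(-4 + (5 + 3)*(-5)))² = (-15 + 2*1/(-4 + 8*(-5)))² = (-15 + 2*1/(-4 - 40))² = (-15 + 2*1/(-44))² = (-15 + 2*1*(-1/44))² = (-15 - 1/22)² = (-331/22)² = 109561/484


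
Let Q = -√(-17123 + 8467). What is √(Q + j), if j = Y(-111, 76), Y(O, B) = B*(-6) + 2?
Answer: √(-454 - 4*I*√541) ≈ 2.172 - 21.418*I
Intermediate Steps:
Y(O, B) = 2 - 6*B (Y(O, B) = -6*B + 2 = 2 - 6*B)
j = -454 (j = 2 - 6*76 = 2 - 456 = -454)
Q = -4*I*√541 (Q = -√(-8656) = -4*I*√541 ≈ -93.038*I)
√(Q + j) = √(-4*I*√541 - 454) = √(-454 - 4*I*√541)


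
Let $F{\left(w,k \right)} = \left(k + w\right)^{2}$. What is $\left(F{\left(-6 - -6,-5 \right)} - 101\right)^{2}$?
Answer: $5776$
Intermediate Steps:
$\left(F{\left(-6 - -6,-5 \right)} - 101\right)^{2} = \left(\left(-5 - 0\right)^{2} - 101\right)^{2} = \left(\left(-5 + \left(-6 + 6\right)\right)^{2} - 101\right)^{2} = \left(\left(-5 + 0\right)^{2} - 101\right)^{2} = \left(\left(-5\right)^{2} - 101\right)^{2} = \left(25 - 101\right)^{2} = \left(-76\right)^{2} = 5776$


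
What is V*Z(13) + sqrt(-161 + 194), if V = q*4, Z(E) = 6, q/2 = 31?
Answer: 1488 + sqrt(33) ≈ 1493.7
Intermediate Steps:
q = 62 (q = 2*31 = 62)
V = 248 (V = 62*4 = 248)
V*Z(13) + sqrt(-161 + 194) = 248*6 + sqrt(-161 + 194) = 1488 + sqrt(33)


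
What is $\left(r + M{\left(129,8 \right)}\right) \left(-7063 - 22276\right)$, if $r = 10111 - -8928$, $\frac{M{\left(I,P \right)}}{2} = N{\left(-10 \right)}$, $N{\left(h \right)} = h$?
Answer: $-557998441$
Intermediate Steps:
$M{\left(I,P \right)} = -20$ ($M{\left(I,P \right)} = 2 \left(-10\right) = -20$)
$r = 19039$ ($r = 10111 + 8928 = 19039$)
$\left(r + M{\left(129,8 \right)}\right) \left(-7063 - 22276\right) = \left(19039 - 20\right) \left(-7063 - 22276\right) = 19019 \left(-29339\right) = -557998441$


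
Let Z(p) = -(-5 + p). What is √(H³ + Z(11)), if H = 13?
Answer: √2191 ≈ 46.808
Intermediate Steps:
Z(p) = 5 - p
√(H³ + Z(11)) = √(13³ + (5 - 1*11)) = √(2197 + (5 - 11)) = √(2197 - 6) = √2191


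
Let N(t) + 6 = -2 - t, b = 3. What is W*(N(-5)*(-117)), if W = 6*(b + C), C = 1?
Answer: 8424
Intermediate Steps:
N(t) = -8 - t (N(t) = -6 + (-2 - t) = -8 - t)
W = 24 (W = 6*(3 + 1) = 6*4 = 24)
W*(N(-5)*(-117)) = 24*((-8 - 1*(-5))*(-117)) = 24*((-8 + 5)*(-117)) = 24*(-3*(-117)) = 24*351 = 8424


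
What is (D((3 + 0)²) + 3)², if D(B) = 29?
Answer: 1024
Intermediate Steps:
(D((3 + 0)²) + 3)² = (29 + 3)² = 32² = 1024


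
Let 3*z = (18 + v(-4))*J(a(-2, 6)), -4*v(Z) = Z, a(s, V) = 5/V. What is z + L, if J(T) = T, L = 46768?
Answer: 841919/18 ≈ 46773.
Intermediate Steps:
v(Z) = -Z/4
z = 95/18 (z = ((18 - ¼*(-4))*(5/6))/3 = ((18 + 1)*(5*(⅙)))/3 = (19*(⅚))/3 = (⅓)*(95/6) = 95/18 ≈ 5.2778)
z + L = 95/18 + 46768 = 841919/18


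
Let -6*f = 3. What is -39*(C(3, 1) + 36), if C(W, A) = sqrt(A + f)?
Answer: -1404 - 39*sqrt(2)/2 ≈ -1431.6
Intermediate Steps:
f = -1/2 (f = -1/6*3 = -1/2 ≈ -0.50000)
C(W, A) = sqrt(-1/2 + A) (C(W, A) = sqrt(A - 1/2) = sqrt(-1/2 + A))
-39*(C(3, 1) + 36) = -39*(sqrt(-2 + 4*1)/2 + 36) = -39*(sqrt(-2 + 4)/2 + 36) = -39*(sqrt(2)/2 + 36) = -39*(36 + sqrt(2)/2) = -1404 - 39*sqrt(2)/2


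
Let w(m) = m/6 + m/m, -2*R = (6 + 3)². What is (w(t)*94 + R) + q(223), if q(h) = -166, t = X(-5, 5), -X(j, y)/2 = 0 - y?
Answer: 265/6 ≈ 44.167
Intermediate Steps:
X(j, y) = 2*y (X(j, y) = -2*(0 - y) = -(-2)*y = 2*y)
R = -81/2 (R = -(6 + 3)²/2 = -½*9² = -½*81 = -81/2 ≈ -40.500)
t = 10 (t = 2*5 = 10)
w(m) = 1 + m/6 (w(m) = m*(⅙) + 1 = m/6 + 1 = 1 + m/6)
(w(t)*94 + R) + q(223) = ((1 + (⅙)*10)*94 - 81/2) - 166 = ((1 + 5/3)*94 - 81/2) - 166 = ((8/3)*94 - 81/2) - 166 = (752/3 - 81/2) - 166 = 1261/6 - 166 = 265/6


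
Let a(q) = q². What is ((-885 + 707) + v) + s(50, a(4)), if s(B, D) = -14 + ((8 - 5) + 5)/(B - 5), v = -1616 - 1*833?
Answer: -118837/45 ≈ -2640.8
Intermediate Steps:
v = -2449 (v = -1616 - 833 = -2449)
s(B, D) = -14 + 8/(-5 + B) (s(B, D) = -14 + (3 + 5)/(-5 + B) = -14 + 8/(-5 + B))
((-885 + 707) + v) + s(50, a(4)) = ((-885 + 707) - 2449) + 2*(39 - 7*50)/(-5 + 50) = (-178 - 2449) + 2*(39 - 350)/45 = -2627 + 2*(1/45)*(-311) = -2627 - 622/45 = -118837/45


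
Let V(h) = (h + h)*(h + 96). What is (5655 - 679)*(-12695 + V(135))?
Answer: 247182800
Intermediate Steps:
V(h) = 2*h*(96 + h) (V(h) = (2*h)*(96 + h) = 2*h*(96 + h))
(5655 - 679)*(-12695 + V(135)) = (5655 - 679)*(-12695 + 2*135*(96 + 135)) = 4976*(-12695 + 2*135*231) = 4976*(-12695 + 62370) = 4976*49675 = 247182800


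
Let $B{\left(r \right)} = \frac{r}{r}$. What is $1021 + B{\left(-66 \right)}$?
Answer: $1022$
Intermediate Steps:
$B{\left(r \right)} = 1$
$1021 + B{\left(-66 \right)} = 1021 + 1 = 1022$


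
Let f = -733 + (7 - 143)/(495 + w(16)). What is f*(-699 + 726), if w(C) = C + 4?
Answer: -10196037/515 ≈ -19798.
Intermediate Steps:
w(C) = 4 + C
f = -377631/515 (f = -733 + (7 - 143)/(495 + (4 + 16)) = -733 - 136/(495 + 20) = -733 - 136/515 = -377631/515 ≈ -733.26)
f*(-699 + 726) = -377631*(-699 + 726)/515 = -377631/515*27 = -10196037/515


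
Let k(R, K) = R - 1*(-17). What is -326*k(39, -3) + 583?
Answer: -17673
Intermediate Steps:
k(R, K) = 17 + R (k(R, K) = R + 17 = 17 + R)
-326*k(39, -3) + 583 = -326*(17 + 39) + 583 = -326*56 + 583 = -18256 + 583 = -17673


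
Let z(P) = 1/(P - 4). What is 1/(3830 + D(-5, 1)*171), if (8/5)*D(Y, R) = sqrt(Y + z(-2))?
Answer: 98048/377034625 - 456*I*sqrt(186)/377034625 ≈ 0.00026005 - 1.6495e-5*I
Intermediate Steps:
z(P) = 1/(-4 + P)
D(Y, R) = 5*sqrt(-1/6 + Y)/8 (D(Y, R) = 5*sqrt(Y + 1/(-4 - 2))/8 = 5*sqrt(Y + 1/(-6))/8 = 5*sqrt(Y - 1/6)/8 = 5*sqrt(-1/6 + Y)/8)
1/(3830 + D(-5, 1)*171) = 1/(3830 + (5*sqrt(-6 + 36*(-5))/48)*171) = 1/(3830 + (5*sqrt(-6 - 180)/48)*171) = 1/(3830 + (5*sqrt(-186)/48)*171) = 1/(3830 + (5*(I*sqrt(186))/48)*171) = 1/(3830 + (5*I*sqrt(186)/48)*171) = 1/(3830 + 285*I*sqrt(186)/16)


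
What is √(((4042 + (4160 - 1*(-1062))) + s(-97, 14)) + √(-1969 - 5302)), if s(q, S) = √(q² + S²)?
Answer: √(9264 + √9605 + I*√7271) ≈ 96.758 + 0.4406*I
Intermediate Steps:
s(q, S) = √(S² + q²)
√(((4042 + (4160 - 1*(-1062))) + s(-97, 14)) + √(-1969 - 5302)) = √(((4042 + (4160 - 1*(-1062))) + √(14² + (-97)²)) + √(-1969 - 5302)) = √(((4042 + (4160 + 1062)) + √(196 + 9409)) + √(-7271)) = √(((4042 + 5222) + √9605) + I*√7271) = √((9264 + √9605) + I*√7271) = √(9264 + √9605 + I*√7271)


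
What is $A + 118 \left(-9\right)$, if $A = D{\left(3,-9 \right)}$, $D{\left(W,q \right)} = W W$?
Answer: $-1053$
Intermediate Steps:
$D{\left(W,q \right)} = W^{2}$
$A = 9$ ($A = 3^{2} = 9$)
$A + 118 \left(-9\right) = 9 + 118 \left(-9\right) = 9 - 1062 = -1053$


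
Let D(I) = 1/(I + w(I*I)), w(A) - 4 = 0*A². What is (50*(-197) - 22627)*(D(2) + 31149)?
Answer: -6069788915/6 ≈ -1.0116e+9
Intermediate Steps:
w(A) = 4 (w(A) = 4 + 0*A² = 4 + 0 = 4)
D(I) = 1/(4 + I) (D(I) = 1/(I + 4) = 1/(4 + I))
(50*(-197) - 22627)*(D(2) + 31149) = (50*(-197) - 22627)*(1/(4 + 2) + 31149) = (-9850 - 22627)*(1/6 + 31149) = -32477*(⅙ + 31149) = -32477*186895/6 = -6069788915/6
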